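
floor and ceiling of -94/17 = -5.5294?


-94/17 = -5.5294
floor = -6
ceil = -5

floor = -6, ceil = -5


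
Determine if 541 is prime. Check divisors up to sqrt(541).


Check divisors up to sqrt(541) = 23.2594
No divisors found.
541 is prime.

Yes, 541 is prime


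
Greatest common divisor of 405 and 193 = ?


405 = 2 * 193 + 19
193 = 10 * 19 + 3
19 = 6 * 3 + 1
3 = 3 * 1 + 0
GCD = 1


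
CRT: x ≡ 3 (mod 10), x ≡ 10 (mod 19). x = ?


M = 10*19 = 190
M1 = M/10 = 19, M2 = M/19 = 10
M1^(-1) mod 10 = 9, M2^(-1) mod 19 = 2
x = 3*19*9 + 10*10*2 = 713
713 mod 190 = 143
Check: 143 mod 10 = 3 ✓, 143 mod 19 = 10 ✓

x ≡ 143 (mod 190)


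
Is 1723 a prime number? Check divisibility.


Check divisors up to sqrt(1723) = 41.5090
No divisors found.
1723 is prime.

Yes, 1723 is prime


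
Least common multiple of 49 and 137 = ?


GCD(49, 137) = 1
LCM = 49*137/1 = 6713/1 = 6713

LCM = 6713


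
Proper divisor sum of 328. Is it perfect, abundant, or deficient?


Proper divisors: 1, 2, 4, 8, 41, 82, 164
Sum = 1 + 2 + 4 + 8 + 41 + 82 + 164 = 302
302 < 328 → deficient

s(328) = 302 (deficient)


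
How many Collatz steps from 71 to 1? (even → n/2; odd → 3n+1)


71 → 214 → 107 → 322 → 161 → 484 → 242 → 121 → 364 → 182 → 91 → 274 → 137 → 412 → 206 → 103 → 310 → 155 → 466 → 233 → 700 → 350 → 175 → 526 → 263 → 790 → 395 → 1186 → 593 → 1780 → 890 → 445 → 1336 → 668 → 334 → 167 → 502 → 251 → 754 → 377 → 1132 → 566 → 283 → 850 → 425 → 1276 → 638 → 319 → 958 → 479 → 1438 → 719 → 2158 → 1079 → 3238 → 1619 → 4858 → 2429 → 7288 → 3644 → 1822 → 911 → 2734 → 1367 → 4102 → 2051 → 6154 → 3077 → 9232 → 4616 → 2308 → 1154 → 577 → 1732 → 866 → 433 → 1300 → 650 → 325 → 976 → 488 → 244 → 122 → 61 → 184 → 92 → 46 → 23 → 70 → 35 → 106 → 53 → 160 → 80 → 40 → 20 → 10 → 5 → 16 → 8 → 4 → 2 → 1
Total steps = 102

102 steps


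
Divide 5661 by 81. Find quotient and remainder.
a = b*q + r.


5661 = 81 * 69 + 72
Check: 5589 + 72 = 5661

q = 69, r = 72


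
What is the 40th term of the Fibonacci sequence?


Sequence: 1, 1, 2, 3, 5, 8, 13, 21, 34, 55, 89, 144, 233, 377, 610, 987, 1597, 2584, 4181, 6765, 10946, 17711, 28657, 46368, 75025, 121393, 196418, 317811, 514229, 832040, 1346269, 2178309, 3524578, 5702887, 9227465, 14930352, 24157817, 39088169, 63245986, 102334155
F(40) = 102334155


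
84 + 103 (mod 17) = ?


84 + 103 = 187
187 mod 17 = 0


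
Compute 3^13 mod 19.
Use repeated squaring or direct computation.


3^1 mod 19 = 3
3^2 mod 19 = 9
3^3 mod 19 = 8
3^4 mod 19 = 5
3^5 mod 19 = 15
3^6 mod 19 = 7
3^7 mod 19 = 2
3^8 mod 19 = 6
3^9 mod 19 = 18
3^10 mod 19 = 16
3^11 mod 19 = 10
3^12 mod 19 = 11
3^13 mod 19 = 14


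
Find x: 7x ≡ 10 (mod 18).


GCD(7, 18) = 1, unique solution
a^(-1) mod 18 = 13
x = 13 * 10 mod 18 = 4

x ≡ 4 (mod 18)


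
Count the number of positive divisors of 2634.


2634 = 2^1 × 3^1 × 439^1
d(2634) = (1+1) × (1+1) × (1+1) = 8

8 divisors


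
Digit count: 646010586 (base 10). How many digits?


646010586 has 9 digits in base 10
floor(log10(646010586)) + 1 = floor(8.8102) + 1 = 9

9 digits (base 10)


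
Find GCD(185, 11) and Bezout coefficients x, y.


Tabular extended Euclidean (each row: r = 185*s + 11*t):
r=185, s=1, t=0
r=11, s=0, t=1
q=16: r=9, s=1, t=-16   [185*(1) + 11*(-16) = 9]
q=1: r=2, s=-1, t=17   [185*(-1) + 11*(17) = 2]
q=4: r=1, s=5, t=-84   [185*(5) + 11*(-84) = 1]
q=2: r=0, s=-11, t=185   [185*(-11) + 11*(185) = 0]
GCD = 1; from the row with r=1: x=5, y=-84
Check: 185*(5) + 11*(-84) = 925 - 924 = 1

GCD = 1, x = 5, y = -84


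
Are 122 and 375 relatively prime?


Euclidean algorithm:
375 = 3 * 122 + 9
122 = 13 * 9 + 5
9 = 1 * 5 + 4
5 = 1 * 4 + 1
4 = 4 * 1 + 0
GCD(122, 375) = 1

Yes, coprime (GCD = 1)


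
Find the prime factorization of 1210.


1210 / 2 = 605
605 / 5 = 121
121 / 11 = 11
11 / 11 = 1
1210 = 2 × 5 × 11^2


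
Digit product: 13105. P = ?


1 × 3 × 1 × 0 × 5 = 0


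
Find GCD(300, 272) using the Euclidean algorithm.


300 = 1 * 272 + 28
272 = 9 * 28 + 20
28 = 1 * 20 + 8
20 = 2 * 8 + 4
8 = 2 * 4 + 0
GCD = 4


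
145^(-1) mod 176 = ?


Use the extended Euclidean algorithm on (176, 145); each row r = 176*s + 145*t:
r=176, s=1, t=0
r=145, s=0, t=1
q=1: r=31, s=1, t=-1   [176*(1) + 145*(-1) = 31]
q=4: r=21, s=-4, t=5   [176*(-4) + 145*(5) = 21]
q=1: r=10, s=5, t=-6   [176*(5) + 145*(-6) = 10]
q=2: r=1, s=-14, t=17   [176*(-14) + 145*(17) = 1]
q=10: r=0, s=145, t=-176   [176*(145) + 145*(-176) = 0]
GCD = 1 with t = 17, so 145*(17) ≡ 1 (mod 176)
Inverse = 17 mod 176 = 17
Check: 145 * 17 = 2465 ≡ 1 (mod 176)

145^(-1) ≡ 17 (mod 176)


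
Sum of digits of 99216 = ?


9 + 9 + 2 + 1 + 6 = 27


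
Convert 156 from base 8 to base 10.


156 (base 8) = 110 (decimal)
110 (decimal) = 110 (base 10)


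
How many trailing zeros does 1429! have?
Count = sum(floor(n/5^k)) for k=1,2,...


floor(1429/5) = 285
floor(1429/25) = 57
floor(1429/125) = 11
floor(1429/625) = 2
Total = 355

355 trailing zeros


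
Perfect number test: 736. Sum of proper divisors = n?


Proper divisors of 736: 1, 2, 4, 8, 16, 23, 32, 46, 92, 184, 368
Sum = 1 + 2 + 4 + 8 + 16 + 23 + 32 + 46 + 92 + 184 + 368 = 776

No, 736 is not perfect (776 ≠ 736)


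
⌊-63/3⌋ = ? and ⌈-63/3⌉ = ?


-63/3 = -21.0000
floor = -21
ceil = -21

floor = -21, ceil = -21


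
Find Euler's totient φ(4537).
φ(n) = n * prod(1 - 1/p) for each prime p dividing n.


4537 = 13 × 349
Prime factors: 13, 349
φ(4537) = 4537 × (1-1/13) × (1-1/349)
= 4537 × 12/13 × 348/349 = 4176

φ(4537) = 4176


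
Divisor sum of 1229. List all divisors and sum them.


Divisors of 1229: 1, 1229
Sum = 1 + 1229 = 1230

σ(1229) = 1230


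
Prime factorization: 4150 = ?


4150 / 2 = 2075
2075 / 5 = 415
415 / 5 = 83
83 / 83 = 1
4150 = 2 × 5^2 × 83


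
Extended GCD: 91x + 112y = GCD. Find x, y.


Tabular extended Euclidean (each row: r = 91*s + 112*t):
r=91, s=1, t=0
r=112, s=0, t=1
q=0: r=91, s=1, t=0   [91*(1) + 112*(0) = 91]
q=1: r=21, s=-1, t=1   [91*(-1) + 112*(1) = 21]
q=4: r=7, s=5, t=-4   [91*(5) + 112*(-4) = 7]
q=3: r=0, s=-16, t=13   [91*(-16) + 112*(13) = 0]
GCD = 7; from the row with r=7: x=5, y=-4
Check: 91*(5) + 112*(-4) = 455 - 448 = 7

GCD = 7, x = 5, y = -4


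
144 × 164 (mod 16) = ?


144 × 164 = 23616
23616 mod 16 = 0


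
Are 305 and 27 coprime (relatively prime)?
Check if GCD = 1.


Euclidean algorithm:
305 = 11 * 27 + 8
27 = 3 * 8 + 3
8 = 2 * 3 + 2
3 = 1 * 2 + 1
2 = 2 * 1 + 0
GCD(305, 27) = 1

Yes, coprime (GCD = 1)


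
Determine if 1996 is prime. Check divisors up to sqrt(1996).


1996 / 2 = 998 (exact division)
1996 is NOT prime.

No, 1996 is not prime


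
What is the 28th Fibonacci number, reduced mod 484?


F(k) mod 484 for k=1..28:
1, 1, 2, 3, 5, 8, 13, 21, 34, 55, 89, 144, 233, 377, 126, 19, 145, 164, 309, 473, 298, 287, 101, 388, 5, 393, 398, 307
F(28) mod 484 = 307


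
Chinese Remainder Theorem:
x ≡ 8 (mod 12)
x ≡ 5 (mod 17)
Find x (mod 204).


M = 12*17 = 204
M1 = M/12 = 17, M2 = M/17 = 12
M1^(-1) mod 12 = 5, M2^(-1) mod 17 = 10
x = 8*17*5 + 5*12*10 = 1280
1280 mod 204 = 56
Check: 56 mod 12 = 8 ✓, 56 mod 17 = 5 ✓

x ≡ 56 (mod 204)


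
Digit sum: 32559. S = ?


3 + 2 + 5 + 5 + 9 = 24


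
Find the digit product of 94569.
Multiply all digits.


9 × 4 × 5 × 6 × 9 = 9720


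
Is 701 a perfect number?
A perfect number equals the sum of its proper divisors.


Proper divisors of 701: 1
Sum = 1 = 1

No, 701 is not perfect (1 ≠ 701)


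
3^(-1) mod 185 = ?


Use the extended Euclidean algorithm on (185, 3); each row r = 185*s + 3*t:
r=185, s=1, t=0
r=3, s=0, t=1
q=61: r=2, s=1, t=-61   [185*(1) + 3*(-61) = 2]
q=1: r=1, s=-1, t=62   [185*(-1) + 3*(62) = 1]
q=2: r=0, s=3, t=-185   [185*(3) + 3*(-185) = 0]
GCD = 1 with t = 62, so 3*(62) ≡ 1 (mod 185)
Inverse = 62 mod 185 = 62
Check: 3 * 62 = 186 ≡ 1 (mod 185)

3^(-1) ≡ 62 (mod 185)


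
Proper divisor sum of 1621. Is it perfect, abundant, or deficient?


Proper divisors: 1
Sum = 1 = 1
1 < 1621 → deficient

s(1621) = 1 (deficient)


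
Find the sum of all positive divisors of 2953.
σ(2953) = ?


Divisors of 2953: 1, 2953
Sum = 1 + 2953 = 2954

σ(2953) = 2954


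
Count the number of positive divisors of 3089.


3089 = 3089^1
d(3089) = (1+1) = 2

2 divisors


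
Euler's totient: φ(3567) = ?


3567 = 3 × 29 × 41
Prime factors: 3, 29, 41
φ(3567) = 3567 × (1-1/3) × (1-1/29) × (1-1/41)
= 3567 × 2/3 × 28/29 × 40/41 = 2240

φ(3567) = 2240


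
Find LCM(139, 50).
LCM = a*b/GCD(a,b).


GCD(139, 50) = 1
LCM = 139*50/1 = 6950/1 = 6950

LCM = 6950


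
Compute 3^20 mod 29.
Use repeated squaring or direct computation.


3^1 mod 29 = 3
3^2 mod 29 = 9
3^3 mod 29 = 27
3^4 mod 29 = 23
3^5 mod 29 = 11
3^6 mod 29 = 4
3^7 mod 29 = 12
3^8 mod 29 = 7
3^9 mod 29 = 21
3^10 mod 29 = 5
3^11 mod 29 = 15
3^12 mod 29 = 16
3^13 mod 29 = 19
3^14 mod 29 = 28
3^15 mod 29 = 26
3^16 mod 29 = 20
3^17 mod 29 = 2
3^18 mod 29 = 6
3^19 mod 29 = 18
3^20 mod 29 = 25


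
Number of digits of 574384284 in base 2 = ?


574384284 in base 2 = 100010001111000110100010011100
Number of digits = 30

30 digits (base 2)


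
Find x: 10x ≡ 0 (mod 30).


GCD(10, 30) = 10 divides 0
Divide: 1x ≡ 0 (mod 3)
x ≡ 0 (mod 3)


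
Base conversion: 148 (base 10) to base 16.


148 (base 10) = 148 (decimal)
148 (decimal) = 94 (base 16)


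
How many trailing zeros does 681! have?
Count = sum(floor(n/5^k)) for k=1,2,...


floor(681/5) = 136
floor(681/25) = 27
floor(681/125) = 5
floor(681/625) = 1
Total = 169

169 trailing zeros


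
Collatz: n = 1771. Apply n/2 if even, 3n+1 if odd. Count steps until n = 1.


1771 → 5314 → 2657 → 7972 → 3986 → 1993 → 5980 → 2990 → 1495 → 4486 → 2243 → 6730 → 3365 → 10096 → 5048 → 2524 → 1262 → 631 → 1894 → 947 → 2842 → 1421 → 4264 → 2132 → 1066 → 533 → 1600 → 800 → 400 → 200 → 100 → 50 → 25 → 76 → 38 → 19 → 58 → 29 → 88 → 44 → 22 → 11 → 34 → 17 → 52 → 26 → 13 → 40 → 20 → 10 → 5 → 16 → 8 → 4 → 2 → 1
Total steps = 55

55 steps


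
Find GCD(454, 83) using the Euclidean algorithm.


454 = 5 * 83 + 39
83 = 2 * 39 + 5
39 = 7 * 5 + 4
5 = 1 * 4 + 1
4 = 4 * 1 + 0
GCD = 1


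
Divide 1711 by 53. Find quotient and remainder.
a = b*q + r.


1711 = 53 * 32 + 15
Check: 1696 + 15 = 1711

q = 32, r = 15


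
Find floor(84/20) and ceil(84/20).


84/20 = 4.2000
floor = 4
ceil = 5

floor = 4, ceil = 5


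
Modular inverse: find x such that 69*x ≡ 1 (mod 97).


Use the extended Euclidean algorithm on (97, 69); each row r = 97*s + 69*t:
r=97, s=1, t=0
r=69, s=0, t=1
q=1: r=28, s=1, t=-1   [97*(1) + 69*(-1) = 28]
q=2: r=13, s=-2, t=3   [97*(-2) + 69*(3) = 13]
q=2: r=2, s=5, t=-7   [97*(5) + 69*(-7) = 2]
q=6: r=1, s=-32, t=45   [97*(-32) + 69*(45) = 1]
q=2: r=0, s=69, t=-97   [97*(69) + 69*(-97) = 0]
GCD = 1 with t = 45, so 69*(45) ≡ 1 (mod 97)
Inverse = 45 mod 97 = 45
Check: 69 * 45 = 3105 ≡ 1 (mod 97)

69^(-1) ≡ 45 (mod 97)


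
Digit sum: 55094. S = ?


5 + 5 + 0 + 9 + 4 = 23


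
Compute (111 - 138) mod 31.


111 - 138 = -27
-27 mod 31 = 4


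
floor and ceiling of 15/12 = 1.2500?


15/12 = 1.2500
floor = 1
ceil = 2

floor = 1, ceil = 2


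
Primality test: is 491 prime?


Check divisors up to sqrt(491) = 22.1585
No divisors found.
491 is prime.

Yes, 491 is prime


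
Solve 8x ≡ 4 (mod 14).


GCD(8, 14) = 2 divides 4
Divide: 4x ≡ 2 (mod 7)
x ≡ 4 (mod 7)


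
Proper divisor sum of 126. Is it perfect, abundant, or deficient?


Proper divisors: 1, 2, 3, 6, 7, 9, 14, 18, 21, 42, 63
Sum = 1 + 2 + 3 + 6 + 7 + 9 + 14 + 18 + 21 + 42 + 63 = 186
186 > 126 → abundant

s(126) = 186 (abundant)


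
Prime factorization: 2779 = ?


2779 / 7 = 397
397 / 397 = 1
2779 = 7 × 397


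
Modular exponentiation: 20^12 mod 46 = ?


20^1 mod 46 = 20
20^2 mod 46 = 32
20^3 mod 46 = 42
20^4 mod 46 = 12
20^5 mod 46 = 10
20^6 mod 46 = 16
20^7 mod 46 = 44
20^8 mod 46 = 6
20^9 mod 46 = 28
20^10 mod 46 = 8
20^11 mod 46 = 22
20^12 mod 46 = 26


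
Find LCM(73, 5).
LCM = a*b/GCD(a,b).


GCD(73, 5) = 1
LCM = 73*5/1 = 365/1 = 365

LCM = 365


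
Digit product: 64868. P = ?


6 × 4 × 8 × 6 × 8 = 9216


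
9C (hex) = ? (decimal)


9C (base 16) = 156 (decimal)
156 (decimal) = 156 (base 10)


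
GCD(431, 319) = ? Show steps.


431 = 1 * 319 + 112
319 = 2 * 112 + 95
112 = 1 * 95 + 17
95 = 5 * 17 + 10
17 = 1 * 10 + 7
10 = 1 * 7 + 3
7 = 2 * 3 + 1
3 = 3 * 1 + 0
GCD = 1


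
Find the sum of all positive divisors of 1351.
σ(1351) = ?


Divisors of 1351: 1, 7, 193, 1351
Sum = 1 + 7 + 193 + 1351 = 1552

σ(1351) = 1552


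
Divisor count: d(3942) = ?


3942 = 2^1 × 3^3 × 73^1
d(3942) = (1+1) × (3+1) × (1+1) = 16

16 divisors


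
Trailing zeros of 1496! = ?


floor(1496/5) = 299
floor(1496/25) = 59
floor(1496/125) = 11
floor(1496/625) = 2
Total = 371

371 trailing zeros


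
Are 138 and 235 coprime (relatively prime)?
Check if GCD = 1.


Euclidean algorithm:
235 = 1 * 138 + 97
138 = 1 * 97 + 41
97 = 2 * 41 + 15
41 = 2 * 15 + 11
15 = 1 * 11 + 4
11 = 2 * 4 + 3
4 = 1 * 3 + 1
3 = 3 * 1 + 0
GCD(138, 235) = 1

Yes, coprime (GCD = 1)


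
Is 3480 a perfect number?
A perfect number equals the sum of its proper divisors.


Proper divisors of 3480: 1, 2, 3, 4, 5, 6, 8, 10, 12, 15, 20, 24, 29, 30, 40, 58, 60, 87, 116, 120, 145, 174, 232, 290, 348, 435, 580, 696, 870, 1160, 1740
Sum = 1 + 2 + 3 + 4 + 5 + 6 + 8 + 10 + 12 + 15 + 20 + 24 + 29 + 30 + 40 + 58 + 60 + 87 + 116 + 120 + 145 + 174 + 232 + 290 + 348 + 435 + 580 + 696 + 870 + 1160 + 1740 = 7320

No, 3480 is not perfect (7320 ≠ 3480)


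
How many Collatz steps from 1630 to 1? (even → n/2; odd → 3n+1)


1630 → 815 → 2446 → 1223 → 3670 → 1835 → 5506 → 2753 → 8260 → 4130 → 2065 → 6196 → 3098 → 1549 → 4648 → 2324 → 1162 → 581 → 1744 → 872 → 436 → 218 → 109 → 328 → 164 → 82 → 41 → 124 → 62 → 31 → 94 → 47 → 142 → 71 → 214 → 107 → 322 → 161 → 484 → 242 → 121 → 364 → 182 → 91 → 274 → 137 → 412 → 206 → 103 → 310 → 155 → 466 → 233 → 700 → 350 → 175 → 526 → 263 → 790 → 395 → 1186 → 593 → 1780 → 890 → 445 → 1336 → 668 → 334 → 167 → 502 → 251 → 754 → 377 → 1132 → 566 → 283 → 850 → 425 → 1276 → 638 → 319 → 958 → 479 → 1438 → 719 → 2158 → 1079 → 3238 → 1619 → 4858 → 2429 → 7288 → 3644 → 1822 → 911 → 2734 → 1367 → 4102 → 2051 → 6154 → 3077 → 9232 → 4616 → 2308 → 1154 → 577 → 1732 → 866 → 433 → 1300 → 650 → 325 → 976 → 488 → 244 → 122 → 61 → 184 → 92 → 46 → 23 → 70 → 35 → 106 → 53 → 160 → 80 → 40 → 20 → 10 → 5 → 16 → 8 → 4 → 2 → 1
Total steps = 135

135 steps


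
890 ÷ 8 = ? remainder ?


890 = 8 * 111 + 2
Check: 888 + 2 = 890

q = 111, r = 2


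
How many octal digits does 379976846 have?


379976846 in base 8 = 2651376216
Number of digits = 10

10 digits (base 8)


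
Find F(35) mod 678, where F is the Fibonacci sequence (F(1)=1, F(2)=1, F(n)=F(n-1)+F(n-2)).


F(k) mod 678 for k=1..35:
1, 1, 2, 3, 5, 8, 13, 21, 34, 55, 89, 144, 233, 377, 610, 309, 241, 550, 113, 663, 98, 83, 181, 264, 445, 31, 476, 507, 305, 134, 439, 573, 334, 229, 563
F(35) mod 678 = 563


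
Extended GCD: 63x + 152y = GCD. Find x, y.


Tabular extended Euclidean (each row: r = 63*s + 152*t):
r=63, s=1, t=0
r=152, s=0, t=1
q=0: r=63, s=1, t=0   [63*(1) + 152*(0) = 63]
q=2: r=26, s=-2, t=1   [63*(-2) + 152*(1) = 26]
q=2: r=11, s=5, t=-2   [63*(5) + 152*(-2) = 11]
q=2: r=4, s=-12, t=5   [63*(-12) + 152*(5) = 4]
q=2: r=3, s=29, t=-12   [63*(29) + 152*(-12) = 3]
q=1: r=1, s=-41, t=17   [63*(-41) + 152*(17) = 1]
q=3: r=0, s=152, t=-63   [63*(152) + 152*(-63) = 0]
GCD = 1; from the row with r=1: x=-41, y=17
Check: 63*(-41) + 152*(17) = -2583 + 2584 = 1

GCD = 1, x = -41, y = 17


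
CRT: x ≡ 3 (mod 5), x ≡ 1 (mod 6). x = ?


M = 5*6 = 30
M1 = M/5 = 6, M2 = M/6 = 5
M1^(-1) mod 5 = 1, M2^(-1) mod 6 = 5
x = 3*6*1 + 1*5*5 = 43
43 mod 30 = 13
Check: 13 mod 5 = 3 ✓, 13 mod 6 = 1 ✓

x ≡ 13 (mod 30)


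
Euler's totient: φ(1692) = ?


1692 = 2^2 × 3^2 × 47
Prime factors: 2, 3, 47
φ(1692) = 1692 × (1-1/2) × (1-1/3) × (1-1/47)
= 1692 × 1/2 × 2/3 × 46/47 = 552

φ(1692) = 552


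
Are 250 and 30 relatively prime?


Euclidean algorithm:
250 = 8 * 30 + 10
30 = 3 * 10 + 0
GCD(250, 30) = 10

No, not coprime (GCD = 10)


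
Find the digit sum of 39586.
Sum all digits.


3 + 9 + 5 + 8 + 6 = 31


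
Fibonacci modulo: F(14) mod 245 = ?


F(k) mod 245 for k=1..14:
1, 1, 2, 3, 5, 8, 13, 21, 34, 55, 89, 144, 233, 132
F(14) mod 245 = 132


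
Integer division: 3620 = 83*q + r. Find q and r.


3620 = 83 * 43 + 51
Check: 3569 + 51 = 3620

q = 43, r = 51


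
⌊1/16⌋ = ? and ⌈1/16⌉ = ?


1/16 = 0.0625
floor = 0
ceil = 1

floor = 0, ceil = 1


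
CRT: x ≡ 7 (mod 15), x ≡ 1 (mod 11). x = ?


M = 15*11 = 165
M1 = M/15 = 11, M2 = M/11 = 15
M1^(-1) mod 15 = 11, M2^(-1) mod 11 = 3
x = 7*11*11 + 1*15*3 = 892
892 mod 165 = 67
Check: 67 mod 15 = 7 ✓, 67 mod 11 = 1 ✓

x ≡ 67 (mod 165)


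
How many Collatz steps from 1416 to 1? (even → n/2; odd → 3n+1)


1416 → 708 → 354 → 177 → 532 → 266 → 133 → 400 → 200 → 100 → 50 → 25 → 76 → 38 → 19 → 58 → 29 → 88 → 44 → 22 → 11 → 34 → 17 → 52 → 26 → 13 → 40 → 20 → 10 → 5 → 16 → 8 → 4 → 2 → 1
Total steps = 34

34 steps


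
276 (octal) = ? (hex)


276 (base 8) = 190 (decimal)
190 (decimal) = BE (base 16)


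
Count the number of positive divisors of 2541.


2541 = 3^1 × 7^1 × 11^2
d(2541) = (1+1) × (1+1) × (2+1) = 12

12 divisors


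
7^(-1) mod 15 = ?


Use the extended Euclidean algorithm on (15, 7); each row r = 15*s + 7*t:
r=15, s=1, t=0
r=7, s=0, t=1
q=2: r=1, s=1, t=-2   [15*(1) + 7*(-2) = 1]
q=7: r=0, s=-7, t=15   [15*(-7) + 7*(15) = 0]
GCD = 1 with t = -2, so 7*(-2) ≡ 1 (mod 15)
Inverse = -2 mod 15 = 13
Check: 7 * 13 = 91 ≡ 1 (mod 15)

7^(-1) ≡ 13 (mod 15)


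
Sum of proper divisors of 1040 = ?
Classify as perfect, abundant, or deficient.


Proper divisors: 1, 2, 4, 5, 8, 10, 13, 16, 20, 26, 40, 52, 65, 80, 104, 130, 208, 260, 520
Sum = 1 + 2 + 4 + 5 + 8 + 10 + 13 + 16 + 20 + 26 + 40 + 52 + 65 + 80 + 104 + 130 + 208 + 260 + 520 = 1564
1564 > 1040 → abundant

s(1040) = 1564 (abundant)


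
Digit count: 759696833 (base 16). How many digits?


759696833 in base 16 = 2D480DC1
Number of digits = 8

8 digits (base 16)


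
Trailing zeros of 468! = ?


floor(468/5) = 93
floor(468/25) = 18
floor(468/125) = 3
Total = 114

114 trailing zeros


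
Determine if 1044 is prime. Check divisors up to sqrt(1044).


1044 / 2 = 522 (exact division)
1044 is NOT prime.

No, 1044 is not prime


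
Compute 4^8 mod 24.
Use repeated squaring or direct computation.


4^1 mod 24 = 4
4^2 mod 24 = 16
4^3 mod 24 = 16
4^4 mod 24 = 16
4^5 mod 24 = 16
4^6 mod 24 = 16
4^7 mod 24 = 16
4^8 mod 24 = 16


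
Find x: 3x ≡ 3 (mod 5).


GCD(3, 5) = 1, unique solution
a^(-1) mod 5 = 2
x = 2 * 3 mod 5 = 1

x ≡ 1 (mod 5)


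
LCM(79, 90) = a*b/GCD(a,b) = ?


GCD(79, 90) = 1
LCM = 79*90/1 = 7110/1 = 7110

LCM = 7110


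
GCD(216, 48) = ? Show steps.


216 = 4 * 48 + 24
48 = 2 * 24 + 0
GCD = 24


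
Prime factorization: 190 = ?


190 / 2 = 95
95 / 5 = 19
19 / 19 = 1
190 = 2 × 5 × 19


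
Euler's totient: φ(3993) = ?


3993 = 3 × 11^3
Prime factors: 3, 11
φ(3993) = 3993 × (1-1/3) × (1-1/11)
= 3993 × 2/3 × 10/11 = 2420

φ(3993) = 2420


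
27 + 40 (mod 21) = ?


27 + 40 = 67
67 mod 21 = 4


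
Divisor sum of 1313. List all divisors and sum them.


Divisors of 1313: 1, 13, 101, 1313
Sum = 1 + 13 + 101 + 1313 = 1428

σ(1313) = 1428


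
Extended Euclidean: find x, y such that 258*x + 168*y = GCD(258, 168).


Tabular extended Euclidean (each row: r = 258*s + 168*t):
r=258, s=1, t=0
r=168, s=0, t=1
q=1: r=90, s=1, t=-1   [258*(1) + 168*(-1) = 90]
q=1: r=78, s=-1, t=2   [258*(-1) + 168*(2) = 78]
q=1: r=12, s=2, t=-3   [258*(2) + 168*(-3) = 12]
q=6: r=6, s=-13, t=20   [258*(-13) + 168*(20) = 6]
q=2: r=0, s=28, t=-43   [258*(28) + 168*(-43) = 0]
GCD = 6; from the row with r=6: x=-13, y=20
Check: 258*(-13) + 168*(20) = -3354 + 3360 = 6

GCD = 6, x = -13, y = 20


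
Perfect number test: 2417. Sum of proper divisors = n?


Proper divisors of 2417: 1
Sum = 1 = 1

No, 2417 is not perfect (1 ≠ 2417)


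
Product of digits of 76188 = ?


7 × 6 × 1 × 8 × 8 = 2688


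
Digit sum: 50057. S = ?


5 + 0 + 0 + 5 + 7 = 17


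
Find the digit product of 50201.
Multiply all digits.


5 × 0 × 2 × 0 × 1 = 0


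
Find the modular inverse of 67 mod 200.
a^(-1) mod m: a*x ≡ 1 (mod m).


Use the extended Euclidean algorithm on (200, 67); each row r = 200*s + 67*t:
r=200, s=1, t=0
r=67, s=0, t=1
q=2: r=66, s=1, t=-2   [200*(1) + 67*(-2) = 66]
q=1: r=1, s=-1, t=3   [200*(-1) + 67*(3) = 1]
q=66: r=0, s=67, t=-200   [200*(67) + 67*(-200) = 0]
GCD = 1 with t = 3, so 67*(3) ≡ 1 (mod 200)
Inverse = 3 mod 200 = 3
Check: 67 * 3 = 201 ≡ 1 (mod 200)

67^(-1) ≡ 3 (mod 200)


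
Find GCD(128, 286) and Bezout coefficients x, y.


Tabular extended Euclidean (each row: r = 128*s + 286*t):
r=128, s=1, t=0
r=286, s=0, t=1
q=0: r=128, s=1, t=0   [128*(1) + 286*(0) = 128]
q=2: r=30, s=-2, t=1   [128*(-2) + 286*(1) = 30]
q=4: r=8, s=9, t=-4   [128*(9) + 286*(-4) = 8]
q=3: r=6, s=-29, t=13   [128*(-29) + 286*(13) = 6]
q=1: r=2, s=38, t=-17   [128*(38) + 286*(-17) = 2]
q=3: r=0, s=-143, t=64   [128*(-143) + 286*(64) = 0]
GCD = 2; from the row with r=2: x=38, y=-17
Check: 128*(38) + 286*(-17) = 4864 - 4862 = 2

GCD = 2, x = 38, y = -17


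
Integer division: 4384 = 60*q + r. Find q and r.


4384 = 60 * 73 + 4
Check: 4380 + 4 = 4384

q = 73, r = 4


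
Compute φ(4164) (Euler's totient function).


4164 = 2^2 × 3 × 347
Prime factors: 2, 3, 347
φ(4164) = 4164 × (1-1/2) × (1-1/3) × (1-1/347)
= 4164 × 1/2 × 2/3 × 346/347 = 1384

φ(4164) = 1384


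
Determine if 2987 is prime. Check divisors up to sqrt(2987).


2987 / 29 = 103 (exact division)
2987 is NOT prime.

No, 2987 is not prime


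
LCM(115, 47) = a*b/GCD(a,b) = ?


GCD(115, 47) = 1
LCM = 115*47/1 = 5405/1 = 5405

LCM = 5405


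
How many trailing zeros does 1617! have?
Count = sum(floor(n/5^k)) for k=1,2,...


floor(1617/5) = 323
floor(1617/25) = 64
floor(1617/125) = 12
floor(1617/625) = 2
Total = 401

401 trailing zeros


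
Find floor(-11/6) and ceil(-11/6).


-11/6 = -1.8333
floor = -2
ceil = -1

floor = -2, ceil = -1


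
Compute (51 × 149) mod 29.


51 × 149 = 7599
7599 mod 29 = 1


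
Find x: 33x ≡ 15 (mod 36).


GCD(33, 36) = 3 divides 15
Divide: 11x ≡ 5 (mod 12)
x ≡ 7 (mod 12)


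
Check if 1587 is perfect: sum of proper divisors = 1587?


Proper divisors of 1587: 1, 3, 23, 69, 529
Sum = 1 + 3 + 23 + 69 + 529 = 625

No, 1587 is not perfect (625 ≠ 1587)


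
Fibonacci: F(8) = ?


Sequence: 1, 1, 2, 3, 5, 8, 13, 21
F(8) = 21


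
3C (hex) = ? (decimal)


3C (base 16) = 60 (decimal)
60 (decimal) = 60 (base 10)


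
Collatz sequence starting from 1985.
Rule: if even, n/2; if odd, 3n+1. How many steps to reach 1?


1985 → 5956 → 2978 → 1489 → 4468 → 2234 → 1117 → 3352 → 1676 → 838 → 419 → 1258 → 629 → 1888 → 944 → 472 → 236 → 118 → 59 → 178 → 89 → 268 → 134 → 67 → 202 → 101 → 304 → 152 → 76 → 38 → 19 → 58 → 29 → 88 → 44 → 22 → 11 → 34 → 17 → 52 → 26 → 13 → 40 → 20 → 10 → 5 → 16 → 8 → 4 → 2 → 1
Total steps = 50

50 steps


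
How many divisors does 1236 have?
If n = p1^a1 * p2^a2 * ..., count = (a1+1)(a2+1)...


1236 = 2^2 × 3^1 × 103^1
d(1236) = (2+1) × (1+1) × (1+1) = 12

12 divisors


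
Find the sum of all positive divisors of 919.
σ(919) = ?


Divisors of 919: 1, 919
Sum = 1 + 919 = 920

σ(919) = 920


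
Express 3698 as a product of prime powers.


3698 / 2 = 1849
1849 / 43 = 43
43 / 43 = 1
3698 = 2 × 43^2


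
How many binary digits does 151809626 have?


151809626 in base 2 = 1001000011000110111001011010
Number of digits = 28

28 digits (base 2)


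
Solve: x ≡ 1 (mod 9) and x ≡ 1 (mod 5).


M = 9*5 = 45
M1 = M/9 = 5, M2 = M/5 = 9
M1^(-1) mod 9 = 2, M2^(-1) mod 5 = 4
x = 1*5*2 + 1*9*4 = 46
46 mod 45 = 1
Check: 1 mod 9 = 1 ✓, 1 mod 5 = 1 ✓

x ≡ 1 (mod 45)


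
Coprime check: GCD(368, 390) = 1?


Euclidean algorithm:
390 = 1 * 368 + 22
368 = 16 * 22 + 16
22 = 1 * 16 + 6
16 = 2 * 6 + 4
6 = 1 * 4 + 2
4 = 2 * 2 + 0
GCD(368, 390) = 2

No, not coprime (GCD = 2)


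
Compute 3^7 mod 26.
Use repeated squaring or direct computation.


3^1 mod 26 = 3
3^2 mod 26 = 9
3^3 mod 26 = 1
3^4 mod 26 = 3
3^5 mod 26 = 9
3^6 mod 26 = 1
3^7 mod 26 = 3


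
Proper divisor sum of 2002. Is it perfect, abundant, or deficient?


Proper divisors: 1, 2, 7, 11, 13, 14, 22, 26, 77, 91, 143, 154, 182, 286, 1001
Sum = 1 + 2 + 7 + 11 + 13 + 14 + 22 + 26 + 77 + 91 + 143 + 154 + 182 + 286 + 1001 = 2030
2030 > 2002 → abundant

s(2002) = 2030 (abundant)


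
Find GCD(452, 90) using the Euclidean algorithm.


452 = 5 * 90 + 2
90 = 45 * 2 + 0
GCD = 2


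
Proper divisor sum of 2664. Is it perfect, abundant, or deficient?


Proper divisors: 1, 2, 3, 4, 6, 8, 9, 12, 18, 24, 36, 37, 72, 74, 111, 148, 222, 296, 333, 444, 666, 888, 1332
Sum = 1 + 2 + 3 + 4 + 6 + 8 + 9 + 12 + 18 + 24 + 36 + 37 + 72 + 74 + 111 + 148 + 222 + 296 + 333 + 444 + 666 + 888 + 1332 = 4746
4746 > 2664 → abundant

s(2664) = 4746 (abundant)


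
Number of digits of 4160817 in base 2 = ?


4160817 in base 2 = 1111110111110100110001
Number of digits = 22

22 digits (base 2)


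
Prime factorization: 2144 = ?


2144 / 2 = 1072
1072 / 2 = 536
536 / 2 = 268
268 / 2 = 134
134 / 2 = 67
67 / 67 = 1
2144 = 2^5 × 67


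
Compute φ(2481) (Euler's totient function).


2481 = 3 × 827
Prime factors: 3, 827
φ(2481) = 2481 × (1-1/3) × (1-1/827)
= 2481 × 2/3 × 826/827 = 1652

φ(2481) = 1652


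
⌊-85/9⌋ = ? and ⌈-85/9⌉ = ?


-85/9 = -9.4444
floor = -10
ceil = -9

floor = -10, ceil = -9


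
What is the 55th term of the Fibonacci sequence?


Sequence: 1, 1, 2, 3, 5, 8, 13, 21, 34, 55, 89, 144, 233, 377, 610, 987, 1597, 2584, 4181, 6765, 10946, 17711, 28657, 46368, 75025, 121393, 196418, 317811, 514229, 832040, 1346269, 2178309, 3524578, 5702887, 9227465, 14930352, 24157817, 39088169, 63245986, 102334155, 165580141, 267914296, 433494437, 701408733, 1134903170, 1836311903, 2971215073, 4807526976, 7778742049, 12586269025, 20365011074, 32951280099, 53316291173, 86267571272, 139583862445
F(55) = 139583862445


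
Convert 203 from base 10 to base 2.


203 (base 10) = 203 (decimal)
203 (decimal) = 11001011 (base 2)


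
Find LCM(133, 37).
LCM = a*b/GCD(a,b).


GCD(133, 37) = 1
LCM = 133*37/1 = 4921/1 = 4921

LCM = 4921


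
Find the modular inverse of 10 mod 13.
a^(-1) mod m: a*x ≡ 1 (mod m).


Use the extended Euclidean algorithm on (13, 10); each row r = 13*s + 10*t:
r=13, s=1, t=0
r=10, s=0, t=1
q=1: r=3, s=1, t=-1   [13*(1) + 10*(-1) = 3]
q=3: r=1, s=-3, t=4   [13*(-3) + 10*(4) = 1]
q=3: r=0, s=10, t=-13   [13*(10) + 10*(-13) = 0]
GCD = 1 with t = 4, so 10*(4) ≡ 1 (mod 13)
Inverse = 4 mod 13 = 4
Check: 10 * 4 = 40 ≡ 1 (mod 13)

10^(-1) ≡ 4 (mod 13)


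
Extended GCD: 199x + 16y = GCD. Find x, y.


Tabular extended Euclidean (each row: r = 199*s + 16*t):
r=199, s=1, t=0
r=16, s=0, t=1
q=12: r=7, s=1, t=-12   [199*(1) + 16*(-12) = 7]
q=2: r=2, s=-2, t=25   [199*(-2) + 16*(25) = 2]
q=3: r=1, s=7, t=-87   [199*(7) + 16*(-87) = 1]
q=2: r=0, s=-16, t=199   [199*(-16) + 16*(199) = 0]
GCD = 1; from the row with r=1: x=7, y=-87
Check: 199*(7) + 16*(-87) = 1393 - 1392 = 1

GCD = 1, x = 7, y = -87


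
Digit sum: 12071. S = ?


1 + 2 + 0 + 7 + 1 = 11


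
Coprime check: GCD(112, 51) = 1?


Euclidean algorithm:
112 = 2 * 51 + 10
51 = 5 * 10 + 1
10 = 10 * 1 + 0
GCD(112, 51) = 1

Yes, coprime (GCD = 1)


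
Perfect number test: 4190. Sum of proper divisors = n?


Proper divisors of 4190: 1, 2, 5, 10, 419, 838, 2095
Sum = 1 + 2 + 5 + 10 + 419 + 838 + 2095 = 3370

No, 4190 is not perfect (3370 ≠ 4190)


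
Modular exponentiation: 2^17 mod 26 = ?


2^1 mod 26 = 2
2^2 mod 26 = 4
2^3 mod 26 = 8
2^4 mod 26 = 16
2^5 mod 26 = 6
2^6 mod 26 = 12
2^7 mod 26 = 24
2^8 mod 26 = 22
2^9 mod 26 = 18
2^10 mod 26 = 10
2^11 mod 26 = 20
2^12 mod 26 = 14
2^13 mod 26 = 2
2^14 mod 26 = 4
2^15 mod 26 = 8
2^16 mod 26 = 16
2^17 mod 26 = 6


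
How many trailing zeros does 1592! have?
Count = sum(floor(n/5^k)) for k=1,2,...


floor(1592/5) = 318
floor(1592/25) = 63
floor(1592/125) = 12
floor(1592/625) = 2
Total = 395

395 trailing zeros


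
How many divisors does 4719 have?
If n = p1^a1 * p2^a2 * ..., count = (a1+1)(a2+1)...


4719 = 3^1 × 11^2 × 13^1
d(4719) = (1+1) × (2+1) × (1+1) = 12

12 divisors


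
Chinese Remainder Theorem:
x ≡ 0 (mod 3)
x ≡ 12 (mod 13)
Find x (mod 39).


M = 3*13 = 39
M1 = M/3 = 13, M2 = M/13 = 3
M1^(-1) mod 3 = 1, M2^(-1) mod 13 = 9
x = 0*13*1 + 12*3*9 = 324
324 mod 39 = 12
Check: 12 mod 3 = 0 ✓, 12 mod 13 = 12 ✓

x ≡ 12 (mod 39)


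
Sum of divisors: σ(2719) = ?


Divisors of 2719: 1, 2719
Sum = 1 + 2719 = 2720

σ(2719) = 2720


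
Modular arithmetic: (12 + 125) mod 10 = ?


12 + 125 = 137
137 mod 10 = 7


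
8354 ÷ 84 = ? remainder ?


8354 = 84 * 99 + 38
Check: 8316 + 38 = 8354

q = 99, r = 38


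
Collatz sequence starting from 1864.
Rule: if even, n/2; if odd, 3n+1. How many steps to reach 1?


1864 → 932 → 466 → 233 → 700 → 350 → 175 → 526 → 263 → 790 → 395 → 1186 → 593 → 1780 → 890 → 445 → 1336 → 668 → 334 → 167 → 502 → 251 → 754 → 377 → 1132 → 566 → 283 → 850 → 425 → 1276 → 638 → 319 → 958 → 479 → 1438 → 719 → 2158 → 1079 → 3238 → 1619 → 4858 → 2429 → 7288 → 3644 → 1822 → 911 → 2734 → 1367 → 4102 → 2051 → 6154 → 3077 → 9232 → 4616 → 2308 → 1154 → 577 → 1732 → 866 → 433 → 1300 → 650 → 325 → 976 → 488 → 244 → 122 → 61 → 184 → 92 → 46 → 23 → 70 → 35 → 106 → 53 → 160 → 80 → 40 → 20 → 10 → 5 → 16 → 8 → 4 → 2 → 1
Total steps = 86

86 steps


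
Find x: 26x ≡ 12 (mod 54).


GCD(26, 54) = 2 divides 12
Divide: 13x ≡ 6 (mod 27)
x ≡ 15 (mod 27)


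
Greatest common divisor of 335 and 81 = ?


335 = 4 * 81 + 11
81 = 7 * 11 + 4
11 = 2 * 4 + 3
4 = 1 * 3 + 1
3 = 3 * 1 + 0
GCD = 1


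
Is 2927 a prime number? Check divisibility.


Check divisors up to sqrt(2927) = 54.1018
No divisors found.
2927 is prime.

Yes, 2927 is prime


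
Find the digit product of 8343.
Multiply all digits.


8 × 3 × 4 × 3 = 288


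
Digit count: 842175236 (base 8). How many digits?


842175236 in base 8 = 6214511404
Number of digits = 10

10 digits (base 8)


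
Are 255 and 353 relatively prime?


Euclidean algorithm:
353 = 1 * 255 + 98
255 = 2 * 98 + 59
98 = 1 * 59 + 39
59 = 1 * 39 + 20
39 = 1 * 20 + 19
20 = 1 * 19 + 1
19 = 19 * 1 + 0
GCD(255, 353) = 1

Yes, coprime (GCD = 1)


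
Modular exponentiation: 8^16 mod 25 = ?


8^1 mod 25 = 8
8^2 mod 25 = 14
8^3 mod 25 = 12
8^4 mod 25 = 21
8^5 mod 25 = 18
8^6 mod 25 = 19
8^7 mod 25 = 2
8^8 mod 25 = 16
8^9 mod 25 = 3
8^10 mod 25 = 24
8^11 mod 25 = 17
8^12 mod 25 = 11
8^13 mod 25 = 13
8^14 mod 25 = 4
8^15 mod 25 = 7
8^16 mod 25 = 6


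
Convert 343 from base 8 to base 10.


343 (base 8) = 227 (decimal)
227 (decimal) = 227 (base 10)


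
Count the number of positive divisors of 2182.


2182 = 2^1 × 1091^1
d(2182) = (1+1) × (1+1) = 4

4 divisors


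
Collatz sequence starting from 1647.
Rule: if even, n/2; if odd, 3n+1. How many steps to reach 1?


1647 → 4942 → 2471 → 7414 → 3707 → 11122 → 5561 → 16684 → 8342 → 4171 → 12514 → 6257 → 18772 → 9386 → 4693 → 14080 → 7040 → 3520 → 1760 → 880 → 440 → 220 → 110 → 55 → 166 → 83 → 250 → 125 → 376 → 188 → 94 → 47 → 142 → 71 → 214 → 107 → 322 → 161 → 484 → 242 → 121 → 364 → 182 → 91 → 274 → 137 → 412 → 206 → 103 → 310 → 155 → 466 → 233 → 700 → 350 → 175 → 526 → 263 → 790 → 395 → 1186 → 593 → 1780 → 890 → 445 → 1336 → 668 → 334 → 167 → 502 → 251 → 754 → 377 → 1132 → 566 → 283 → 850 → 425 → 1276 → 638 → 319 → 958 → 479 → 1438 → 719 → 2158 → 1079 → 3238 → 1619 → 4858 → 2429 → 7288 → 3644 → 1822 → 911 → 2734 → 1367 → 4102 → 2051 → 6154 → 3077 → 9232 → 4616 → 2308 → 1154 → 577 → 1732 → 866 → 433 → 1300 → 650 → 325 → 976 → 488 → 244 → 122 → 61 → 184 → 92 → 46 → 23 → 70 → 35 → 106 → 53 → 160 → 80 → 40 → 20 → 10 → 5 → 16 → 8 → 4 → 2 → 1
Total steps = 135

135 steps


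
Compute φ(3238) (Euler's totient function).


3238 = 2 × 1619
Prime factors: 2, 1619
φ(3238) = 3238 × (1-1/2) × (1-1/1619)
= 3238 × 1/2 × 1618/1619 = 1618

φ(3238) = 1618


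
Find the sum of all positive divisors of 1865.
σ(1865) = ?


Divisors of 1865: 1, 5, 373, 1865
Sum = 1 + 5 + 373 + 1865 = 2244

σ(1865) = 2244


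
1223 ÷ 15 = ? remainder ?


1223 = 15 * 81 + 8
Check: 1215 + 8 = 1223

q = 81, r = 8


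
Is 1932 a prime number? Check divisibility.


1932 / 2 = 966 (exact division)
1932 is NOT prime.

No, 1932 is not prime


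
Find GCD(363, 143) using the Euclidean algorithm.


363 = 2 * 143 + 77
143 = 1 * 77 + 66
77 = 1 * 66 + 11
66 = 6 * 11 + 0
GCD = 11


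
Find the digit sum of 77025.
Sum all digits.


7 + 7 + 0 + 2 + 5 = 21


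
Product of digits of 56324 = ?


5 × 6 × 3 × 2 × 4 = 720


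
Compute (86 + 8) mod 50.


86 + 8 = 94
94 mod 50 = 44


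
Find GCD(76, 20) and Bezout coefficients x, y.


Tabular extended Euclidean (each row: r = 76*s + 20*t):
r=76, s=1, t=0
r=20, s=0, t=1
q=3: r=16, s=1, t=-3   [76*(1) + 20*(-3) = 16]
q=1: r=4, s=-1, t=4   [76*(-1) + 20*(4) = 4]
q=4: r=0, s=5, t=-19   [76*(5) + 20*(-19) = 0]
GCD = 4; from the row with r=4: x=-1, y=4
Check: 76*(-1) + 20*(4) = -76 + 80 = 4

GCD = 4, x = -1, y = 4


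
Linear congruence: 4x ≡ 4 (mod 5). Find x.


GCD(4, 5) = 1, unique solution
a^(-1) mod 5 = 4
x = 4 * 4 mod 5 = 1

x ≡ 1 (mod 5)


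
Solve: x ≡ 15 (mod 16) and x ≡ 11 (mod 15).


M = 16*15 = 240
M1 = M/16 = 15, M2 = M/15 = 16
M1^(-1) mod 16 = 15, M2^(-1) mod 15 = 1
x = 15*15*15 + 11*16*1 = 3551
3551 mod 240 = 191
Check: 191 mod 16 = 15 ✓, 191 mod 15 = 11 ✓

x ≡ 191 (mod 240)


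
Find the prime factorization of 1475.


1475 / 5 = 295
295 / 5 = 59
59 / 59 = 1
1475 = 5^2 × 59


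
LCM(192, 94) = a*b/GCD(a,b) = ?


GCD(192, 94) = 2
LCM = 192*94/2 = 18048/2 = 9024

LCM = 9024


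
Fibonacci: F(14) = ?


Sequence: 1, 1, 2, 3, 5, 8, 13, 21, 34, 55, 89, 144, 233, 377
F(14) = 377


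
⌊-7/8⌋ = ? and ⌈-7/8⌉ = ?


-7/8 = -0.8750
floor = -1
ceil = 0

floor = -1, ceil = 0


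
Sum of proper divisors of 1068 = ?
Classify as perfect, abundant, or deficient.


Proper divisors: 1, 2, 3, 4, 6, 12, 89, 178, 267, 356, 534
Sum = 1 + 2 + 3 + 4 + 6 + 12 + 89 + 178 + 267 + 356 + 534 = 1452
1452 > 1068 → abundant

s(1068) = 1452 (abundant)


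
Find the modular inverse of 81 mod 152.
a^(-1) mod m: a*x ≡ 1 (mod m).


Use the extended Euclidean algorithm on (152, 81); each row r = 152*s + 81*t:
r=152, s=1, t=0
r=81, s=0, t=1
q=1: r=71, s=1, t=-1   [152*(1) + 81*(-1) = 71]
q=1: r=10, s=-1, t=2   [152*(-1) + 81*(2) = 10]
q=7: r=1, s=8, t=-15   [152*(8) + 81*(-15) = 1]
q=10: r=0, s=-81, t=152   [152*(-81) + 81*(152) = 0]
GCD = 1 with t = -15, so 81*(-15) ≡ 1 (mod 152)
Inverse = -15 mod 152 = 137
Check: 81 * 137 = 11097 ≡ 1 (mod 152)

81^(-1) ≡ 137 (mod 152)


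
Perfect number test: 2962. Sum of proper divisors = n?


Proper divisors of 2962: 1, 2, 1481
Sum = 1 + 2 + 1481 = 1484

No, 2962 is not perfect (1484 ≠ 2962)


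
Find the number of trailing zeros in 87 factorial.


floor(87/5) = 17
floor(87/25) = 3
Total = 20

20 trailing zeros


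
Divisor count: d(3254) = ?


3254 = 2^1 × 1627^1
d(3254) = (1+1) × (1+1) = 4

4 divisors


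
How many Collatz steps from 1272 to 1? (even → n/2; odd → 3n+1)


1272 → 636 → 318 → 159 → 478 → 239 → 718 → 359 → 1078 → 539 → 1618 → 809 → 2428 → 1214 → 607 → 1822 → 911 → 2734 → 1367 → 4102 → 2051 → 6154 → 3077 → 9232 → 4616 → 2308 → 1154 → 577 → 1732 → 866 → 433 → 1300 → 650 → 325 → 976 → 488 → 244 → 122 → 61 → 184 → 92 → 46 → 23 → 70 → 35 → 106 → 53 → 160 → 80 → 40 → 20 → 10 → 5 → 16 → 8 → 4 → 2 → 1
Total steps = 57

57 steps


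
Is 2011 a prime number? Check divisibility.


Check divisors up to sqrt(2011) = 44.8442
No divisors found.
2011 is prime.

Yes, 2011 is prime


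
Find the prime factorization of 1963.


1963 / 13 = 151
151 / 151 = 1
1963 = 13 × 151


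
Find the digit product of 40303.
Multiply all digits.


4 × 0 × 3 × 0 × 3 = 0


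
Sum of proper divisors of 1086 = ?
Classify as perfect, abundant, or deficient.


Proper divisors: 1, 2, 3, 6, 181, 362, 543
Sum = 1 + 2 + 3 + 6 + 181 + 362 + 543 = 1098
1098 > 1086 → abundant

s(1086) = 1098 (abundant)


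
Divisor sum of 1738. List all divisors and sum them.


Divisors of 1738: 1, 2, 11, 22, 79, 158, 869, 1738
Sum = 1 + 2 + 11 + 22 + 79 + 158 + 869 + 1738 = 2880

σ(1738) = 2880


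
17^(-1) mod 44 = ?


Use the extended Euclidean algorithm on (44, 17); each row r = 44*s + 17*t:
r=44, s=1, t=0
r=17, s=0, t=1
q=2: r=10, s=1, t=-2   [44*(1) + 17*(-2) = 10]
q=1: r=7, s=-1, t=3   [44*(-1) + 17*(3) = 7]
q=1: r=3, s=2, t=-5   [44*(2) + 17*(-5) = 3]
q=2: r=1, s=-5, t=13   [44*(-5) + 17*(13) = 1]
q=3: r=0, s=17, t=-44   [44*(17) + 17*(-44) = 0]
GCD = 1 with t = 13, so 17*(13) ≡ 1 (mod 44)
Inverse = 13 mod 44 = 13
Check: 17 * 13 = 221 ≡ 1 (mod 44)

17^(-1) ≡ 13 (mod 44)


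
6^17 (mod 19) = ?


6^1 mod 19 = 6
6^2 mod 19 = 17
6^3 mod 19 = 7
6^4 mod 19 = 4
6^5 mod 19 = 5
6^6 mod 19 = 11
6^7 mod 19 = 9
6^8 mod 19 = 16
6^9 mod 19 = 1
6^10 mod 19 = 6
6^11 mod 19 = 17
6^12 mod 19 = 7
6^13 mod 19 = 4
6^14 mod 19 = 5
6^15 mod 19 = 11
6^16 mod 19 = 9
6^17 mod 19 = 16


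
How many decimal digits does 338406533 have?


338406533 has 9 digits in base 10
floor(log10(338406533)) + 1 = floor(8.5294) + 1 = 9

9 digits (base 10)


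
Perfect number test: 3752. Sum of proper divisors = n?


Proper divisors of 3752: 1, 2, 4, 7, 8, 14, 28, 56, 67, 134, 268, 469, 536, 938, 1876
Sum = 1 + 2 + 4 + 7 + 8 + 14 + 28 + 56 + 67 + 134 + 268 + 469 + 536 + 938 + 1876 = 4408

No, 3752 is not perfect (4408 ≠ 3752)
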